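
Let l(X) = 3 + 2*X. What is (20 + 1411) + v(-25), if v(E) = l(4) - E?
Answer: 1467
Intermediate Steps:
v(E) = 11 - E (v(E) = (3 + 2*4) - E = (3 + 8) - E = 11 - E)
(20 + 1411) + v(-25) = (20 + 1411) + (11 - 1*(-25)) = 1431 + (11 + 25) = 1431 + 36 = 1467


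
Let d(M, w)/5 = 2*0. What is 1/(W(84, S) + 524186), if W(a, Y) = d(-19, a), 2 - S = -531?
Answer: 1/524186 ≈ 1.9077e-6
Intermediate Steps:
S = 533 (S = 2 - 1*(-531) = 2 + 531 = 533)
d(M, w) = 0 (d(M, w) = 5*(2*0) = 5*0 = 0)
W(a, Y) = 0
1/(W(84, S) + 524186) = 1/(0 + 524186) = 1/524186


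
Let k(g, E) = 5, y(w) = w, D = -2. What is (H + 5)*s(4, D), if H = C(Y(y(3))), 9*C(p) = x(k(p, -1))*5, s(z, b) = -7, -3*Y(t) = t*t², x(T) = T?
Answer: -490/9 ≈ -54.444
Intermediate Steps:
Y(t) = -t³/3 (Y(t) = -t*t²/3 = -t³/3)
C(p) = 25/9 (C(p) = (5*5)/9 = (⅑)*25 = 25/9)
H = 25/9 ≈ 2.7778
(H + 5)*s(4, D) = (25/9 + 5)*(-7) = (70/9)*(-7) = -490/9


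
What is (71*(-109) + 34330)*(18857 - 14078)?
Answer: 127078389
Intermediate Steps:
(71*(-109) + 34330)*(18857 - 14078) = (-7739 + 34330)*4779 = 26591*4779 = 127078389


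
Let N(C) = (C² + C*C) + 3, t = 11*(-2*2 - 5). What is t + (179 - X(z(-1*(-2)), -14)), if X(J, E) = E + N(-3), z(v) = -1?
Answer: 73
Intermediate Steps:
t = -99 (t = 11*(-4 - 5) = 11*(-9) = -99)
N(C) = 3 + 2*C² (N(C) = (C² + C²) + 3 = 2*C² + 3 = 3 + 2*C²)
X(J, E) = 21 + E (X(J, E) = E + (3 + 2*(-3)²) = E + (3 + 2*9) = E + (3 + 18) = E + 21 = 21 + E)
t + (179 - X(z(-1*(-2)), -14)) = -99 + (179 - (21 - 14)) = -99 + (179 - 1*7) = -99 + (179 - 7) = -99 + 172 = 73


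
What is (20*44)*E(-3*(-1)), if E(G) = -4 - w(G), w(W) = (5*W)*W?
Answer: -43120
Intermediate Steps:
w(W) = 5*W²
E(G) = -4 - 5*G²
(20*44)*E(-3*(-1)) = (20*44)*(-4 - 5*(-3*(-1))²) = 880*(-4 - 5*3²) = 880*(-4 - 5*9) = 880*(-4 - 45) = 880*(-49) = -43120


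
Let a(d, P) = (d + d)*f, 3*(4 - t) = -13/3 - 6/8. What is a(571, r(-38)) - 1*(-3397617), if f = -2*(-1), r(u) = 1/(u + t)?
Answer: 3399901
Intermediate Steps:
t = 205/36 (t = 4 - (-13/3 - 6/8)/3 = 4 - (-13*⅓ - 6*⅛)/3 = 4 - (-13/3 - ¾)/3 = 4 - ⅓*(-61/12) = 4 + 61/36 = 205/36 ≈ 5.6944)
r(u) = 1/(205/36 + u) (r(u) = 1/(u + 205/36) = 1/(205/36 + u))
f = 2
a(d, P) = 4*d (a(d, P) = (d + d)*2 = (2*d)*2 = 4*d)
a(571, r(-38)) - 1*(-3397617) = 4*571 - 1*(-3397617) = 2284 + 3397617 = 3399901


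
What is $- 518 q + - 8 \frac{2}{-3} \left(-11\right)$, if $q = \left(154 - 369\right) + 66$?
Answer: $\frac{231370}{3} \approx 77123.0$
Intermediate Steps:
$q = -149$ ($q = -215 + 66 = -149$)
$- 518 q + - 8 \frac{2}{-3} \left(-11\right) = \left(-518\right) \left(-149\right) + - 8 \frac{2}{-3} \left(-11\right) = 77182 + - 8 \cdot 2 \left(- \frac{1}{3}\right) \left(-11\right) = 77182 + \left(-8\right) \left(- \frac{2}{3}\right) \left(-11\right) = 77182 + \frac{16}{3} \left(-11\right) = 77182 - \frac{176}{3} = \frac{231370}{3}$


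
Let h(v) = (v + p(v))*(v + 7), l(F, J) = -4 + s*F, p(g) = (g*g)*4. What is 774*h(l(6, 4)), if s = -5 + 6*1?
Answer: 125388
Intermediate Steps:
s = 1 (s = -5 + 6 = 1)
p(g) = 4*g² (p(g) = g²*4 = 4*g²)
l(F, J) = -4 + F (l(F, J) = -4 + 1*F = -4 + F)
h(v) = (7 + v)*(v + 4*v²) (h(v) = (v + 4*v²)*(v + 7) = (v + 4*v²)*(7 + v) = (7 + v)*(v + 4*v²))
774*h(l(6, 4)) = 774*((-4 + 6)*(7 + 4*(-4 + 6)² + 29*(-4 + 6))) = 774*(2*(7 + 4*2² + 29*2)) = 774*(2*(7 + 4*4 + 58)) = 774*(2*(7 + 16 + 58)) = 774*(2*81) = 774*162 = 125388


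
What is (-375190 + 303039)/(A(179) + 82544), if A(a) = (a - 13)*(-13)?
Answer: -72151/80386 ≈ -0.89756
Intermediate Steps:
A(a) = 169 - 13*a (A(a) = (-13 + a)*(-13) = 169 - 13*a)
(-375190 + 303039)/(A(179) + 82544) = (-375190 + 303039)/((169 - 13*179) + 82544) = -72151/((169 - 2327) + 82544) = -72151/(-2158 + 82544) = -72151/80386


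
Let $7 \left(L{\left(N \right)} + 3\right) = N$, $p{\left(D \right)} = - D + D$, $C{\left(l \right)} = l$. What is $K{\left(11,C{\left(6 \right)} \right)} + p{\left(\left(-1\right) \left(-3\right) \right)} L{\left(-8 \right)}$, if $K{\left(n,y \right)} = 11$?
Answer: $11$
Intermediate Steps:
$p{\left(D \right)} = 0$
$L{\left(N \right)} = -3 + \frac{N}{7}$
$K{\left(11,C{\left(6 \right)} \right)} + p{\left(\left(-1\right) \left(-3\right) \right)} L{\left(-8 \right)} = 11 + 0 \left(-3 + \frac{1}{7} \left(-8\right)\right) = 11 + 0 \left(-3 - \frac{8}{7}\right) = 11 + 0 \left(- \frac{29}{7}\right) = 11 + 0 = 11$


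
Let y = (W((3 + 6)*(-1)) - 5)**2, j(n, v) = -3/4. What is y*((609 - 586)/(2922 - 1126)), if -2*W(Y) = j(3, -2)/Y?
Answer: 336743/1034496 ≈ 0.32551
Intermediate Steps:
j(n, v) = -3/4 (j(n, v) = -3*1/4 = -3/4)
W(Y) = 3/(8*Y) (W(Y) = -(-3)/(8*Y) = 3/(8*Y))
y = 14641/576 (y = (3/(8*(((3 + 6)*(-1)))) - 5)**2 = (3/(8*((9*(-1)))) - 5)**2 = ((3/8)/(-9) - 5)**2 = ((3/8)*(-1/9) - 5)**2 = (-1/24 - 5)**2 = (-121/24)**2 = 14641/576 ≈ 25.418)
y*((609 - 586)/(2922 - 1126)) = 14641*((609 - 586)/(2922 - 1126))/576 = 14641*(23/1796)/576 = 14641*(23*(1/1796))/576 = (14641/576)*(23/1796) = 336743/1034496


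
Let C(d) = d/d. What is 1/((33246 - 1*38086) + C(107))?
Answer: -1/4839 ≈ -0.00020665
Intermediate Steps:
C(d) = 1
1/((33246 - 1*38086) + C(107)) = 1/((33246 - 1*38086) + 1) = 1/((33246 - 38086) + 1) = 1/(-4840 + 1) = 1/(-4839) = -1/4839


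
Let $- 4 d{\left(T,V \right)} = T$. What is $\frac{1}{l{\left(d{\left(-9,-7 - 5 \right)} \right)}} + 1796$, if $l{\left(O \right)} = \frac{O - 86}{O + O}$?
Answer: $\frac{601642}{335} \approx 1795.9$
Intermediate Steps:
$d{\left(T,V \right)} = - \frac{T}{4}$
$l{\left(O \right)} = \frac{-86 + O}{2 O}$
$\frac{1}{l{\left(d{\left(-9,-7 - 5 \right)} \right)}} + 1796 = \frac{1}{\frac{1}{2} \frac{1}{\left(- \frac{1}{4}\right) \left(-9\right)} \left(-86 - - \frac{9}{4}\right)} + 1796 = \frac{1}{\frac{1}{2} \frac{1}{\frac{9}{4}} \left(-86 + \frac{9}{4}\right)} + 1796 = \frac{1}{\frac{1}{2} \cdot \frac{4}{9} \left(- \frac{335}{4}\right)} + 1796 = \frac{1}{- \frac{335}{18}} + 1796 = - \frac{18}{335} + 1796 = \frac{601642}{335}$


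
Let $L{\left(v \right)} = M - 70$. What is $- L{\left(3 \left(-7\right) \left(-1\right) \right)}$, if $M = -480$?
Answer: $550$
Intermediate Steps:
$L{\left(v \right)} = -550$ ($L{\left(v \right)} = -480 - 70 = -550$)
$- L{\left(3 \left(-7\right) \left(-1\right) \right)} = \left(-1\right) \left(-550\right) = 550$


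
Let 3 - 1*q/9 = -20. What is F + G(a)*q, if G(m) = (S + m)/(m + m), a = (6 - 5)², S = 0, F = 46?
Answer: 299/2 ≈ 149.50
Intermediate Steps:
q = 207 (q = 27 - 9*(-20) = 27 + 180 = 207)
a = 1 (a = 1² = 1)
G(m) = ½ (G(m) = (0 + m)/(m + m) = m/((2*m)) = m*(1/(2*m)) = ½)
F + G(a)*q = 46 + (½)*207 = 46 + 207/2 = 299/2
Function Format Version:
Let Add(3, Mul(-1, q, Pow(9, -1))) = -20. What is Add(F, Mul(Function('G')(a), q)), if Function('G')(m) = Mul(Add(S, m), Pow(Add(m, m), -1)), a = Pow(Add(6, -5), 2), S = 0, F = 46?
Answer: Rational(299, 2) ≈ 149.50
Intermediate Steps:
q = 207 (q = Add(27, Mul(-9, -20)) = Add(27, 180) = 207)
a = 1 (a = Pow(1, 2) = 1)
Function('G')(m) = Rational(1, 2) (Function('G')(m) = Mul(Add(0, m), Pow(Add(m, m), -1)) = Mul(m, Pow(Mul(2, m), -1)) = Mul(m, Mul(Rational(1, 2), Pow(m, -1))) = Rational(1, 2))
Add(F, Mul(Function('G')(a), q)) = Add(46, Mul(Rational(1, 2), 207)) = Add(46, Rational(207, 2)) = Rational(299, 2)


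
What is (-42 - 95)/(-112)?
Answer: 137/112 ≈ 1.2232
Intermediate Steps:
(-42 - 95)/(-112) = -137*(-1/112) = 137/112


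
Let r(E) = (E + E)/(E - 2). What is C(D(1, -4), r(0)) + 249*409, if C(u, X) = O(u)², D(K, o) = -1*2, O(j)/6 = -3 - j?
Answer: 101877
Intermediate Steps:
O(j) = -18 - 6*j (O(j) = 6*(-3 - j) = -18 - 6*j)
r(E) = 2*E/(-2 + E) (r(E) = (2*E)/(-2 + E) = 2*E/(-2 + E))
D(K, o) = -2
C(u, X) = (-18 - 6*u)²
C(D(1, -4), r(0)) + 249*409 = 36*(3 - 2)² + 249*409 = 36*1² + 101841 = 36*1 + 101841 = 36 + 101841 = 101877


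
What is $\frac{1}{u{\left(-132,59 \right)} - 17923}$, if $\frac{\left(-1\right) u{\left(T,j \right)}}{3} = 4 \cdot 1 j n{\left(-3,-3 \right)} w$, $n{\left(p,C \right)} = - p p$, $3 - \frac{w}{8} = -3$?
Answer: $\frac{1}{287933} \approx 3.473 \cdot 10^{-6}$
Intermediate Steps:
$w = 48$ ($w = 24 - -24 = 24 + 24 = 48$)
$n{\left(p,C \right)} = - p^{2}$
$u{\left(T,j \right)} = 5184 j$ ($u{\left(T,j \right)} = - 3 \cdot 4 \cdot 1 j \left(- \left(-3\right)^{2}\right) 48 = - 3 \cdot 4 j \left(\left(-1\right) 9\right) 48 = - 3 \cdot 4 j \left(-9\right) 48 = - 3 \cdot 4 - 9 j 48 = - 3 \cdot 4 \left(- 432 j\right) = - 3 \left(- 1728 j\right) = 5184 j$)
$\frac{1}{u{\left(-132,59 \right)} - 17923} = \frac{1}{5184 \cdot 59 - 17923} = \frac{1}{305856 - 17923} = \frac{1}{287933}$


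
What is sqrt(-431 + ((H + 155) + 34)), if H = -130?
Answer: 2*I*sqrt(93) ≈ 19.287*I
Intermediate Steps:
sqrt(-431 + ((H + 155) + 34)) = sqrt(-431 + ((-130 + 155) + 34)) = sqrt(-431 + (25 + 34)) = sqrt(-431 + 59) = sqrt(-372) = 2*I*sqrt(93)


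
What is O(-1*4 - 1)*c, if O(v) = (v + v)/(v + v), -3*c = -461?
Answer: 461/3 ≈ 153.67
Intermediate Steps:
c = 461/3 (c = -⅓*(-461) = 461/3 ≈ 153.67)
O(v) = 1 (O(v) = (2*v)/((2*v)) = (2*v)*(1/(2*v)) = 1)
O(-1*4 - 1)*c = 1*(461/3) = 461/3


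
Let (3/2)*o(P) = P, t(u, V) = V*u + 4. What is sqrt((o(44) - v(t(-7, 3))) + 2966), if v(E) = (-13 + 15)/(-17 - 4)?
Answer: 2*sqrt(36694)/7 ≈ 54.731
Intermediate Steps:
t(u, V) = 4 + V*u
o(P) = 2*P/3
v(E) = -2/21 (v(E) = 2/(-21) = 2*(-1/21) = -2/21)
sqrt((o(44) - v(t(-7, 3))) + 2966) = sqrt(((2/3)*44 - 1*(-2/21)) + 2966) = sqrt((88/3 + 2/21) + 2966) = sqrt(206/7 + 2966) = sqrt(20968/7) = 2*sqrt(36694)/7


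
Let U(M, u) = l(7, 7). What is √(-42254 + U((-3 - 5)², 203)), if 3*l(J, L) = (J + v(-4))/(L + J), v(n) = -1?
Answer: I*√2070439/7 ≈ 205.56*I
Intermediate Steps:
l(J, L) = (-1 + J)/(3*(J + L)) (l(J, L) = ((J - 1)/(L + J))/3 = ((-1 + J)/(J + L))/3 = (-1 + J)/(3*(J + L)))
U(M, u) = ⅐ (U(M, u) = (-1 + 7)/(3*(7 + 7)) = (⅓)*6/14 = (⅓)*(1/14)*6 = ⅐)
√(-42254 + U((-3 - 5)², 203)) = √(-42254 + ⅐) = √(-295777/7) = I*√2070439/7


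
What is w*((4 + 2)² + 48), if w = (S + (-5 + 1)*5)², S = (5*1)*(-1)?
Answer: 52500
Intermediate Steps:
S = -5 (S = 5*(-1) = -5)
w = 625 (w = (-5 + (-5 + 1)*5)² = (-5 - 4*5)² = (-5 - 20)² = (-25)² = 625)
w*((4 + 2)² + 48) = 625*((4 + 2)² + 48) = 625*(6² + 48) = 625*(36 + 48) = 625*84 = 52500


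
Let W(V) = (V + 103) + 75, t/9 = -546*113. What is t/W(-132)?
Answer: -277641/23 ≈ -12071.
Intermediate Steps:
t = -555282 (t = 9*(-546*113) = 9*(-61698) = -555282)
W(V) = 178 + V (W(V) = (103 + V) + 75 = 178 + V)
t/W(-132) = -555282/(178 - 132) = -555282/46 = -555282*1/46 = -277641/23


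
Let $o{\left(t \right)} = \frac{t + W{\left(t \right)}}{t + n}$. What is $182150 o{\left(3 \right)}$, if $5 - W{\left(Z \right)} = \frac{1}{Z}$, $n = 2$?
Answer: $\frac{837890}{3} \approx 2.793 \cdot 10^{5}$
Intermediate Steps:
$W{\left(Z \right)} = 5 - \frac{1}{Z}$
$o{\left(t \right)} = \frac{5 + t - \frac{1}{t}}{2 + t}$ ($o{\left(t \right)} = \frac{t + \left(5 - \frac{1}{t}\right)}{t + 2} = \frac{5 + t - \frac{1}{t}}{2 + t}$)
$182150 o{\left(3 \right)} = 182150 \frac{-1 + 3^{2} + 5 \cdot 3}{3 \left(2 + 3\right)} = 182150 \frac{-1 + 9 + 15}{3 \cdot 5} = 182150 \cdot \frac{1}{3} \cdot \frac{1}{5} \cdot 23 = 182150 \cdot \frac{23}{15} = \frac{837890}{3}$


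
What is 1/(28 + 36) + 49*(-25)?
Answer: -78399/64 ≈ -1225.0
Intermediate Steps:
1/(28 + 36) + 49*(-25) = 1/64 - 1225 = -78399/64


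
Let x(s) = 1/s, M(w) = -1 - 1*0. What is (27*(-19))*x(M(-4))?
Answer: 513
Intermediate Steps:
M(w) = -1 (M(w) = -1 + 0 = -1)
(27*(-19))*x(M(-4)) = (27*(-19))/(-1) = -513*(-1) = 513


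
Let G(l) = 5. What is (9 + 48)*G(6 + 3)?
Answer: 285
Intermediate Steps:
(9 + 48)*G(6 + 3) = (9 + 48)*5 = 57*5 = 285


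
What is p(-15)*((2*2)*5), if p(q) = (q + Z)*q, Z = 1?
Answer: 4200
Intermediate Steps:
p(q) = q*(1 + q) (p(q) = (q + 1)*q = (1 + q)*q = q*(1 + q))
p(-15)*((2*2)*5) = (-15*(1 - 15))*((2*2)*5) = (-15*(-14))*(4*5) = 210*20 = 4200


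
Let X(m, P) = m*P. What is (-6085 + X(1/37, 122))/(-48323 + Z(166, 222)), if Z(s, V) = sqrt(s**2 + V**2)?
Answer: 10873786429/86396313093 + 450046*sqrt(19210)/86396313093 ≈ 0.12658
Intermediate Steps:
Z(s, V) = sqrt(V**2 + s**2)
X(m, P) = P*m
(-6085 + X(1/37, 122))/(-48323 + Z(166, 222)) = (-6085 + 122/37)/(-48323 + sqrt(222**2 + 166**2)) = (-6085 + 122*(1/37))/(-48323 + sqrt(49284 + 27556)) = (-6085 + 122/37)/(-48323 + sqrt(76840)) = -225023/(37*(-48323 + 2*sqrt(19210)))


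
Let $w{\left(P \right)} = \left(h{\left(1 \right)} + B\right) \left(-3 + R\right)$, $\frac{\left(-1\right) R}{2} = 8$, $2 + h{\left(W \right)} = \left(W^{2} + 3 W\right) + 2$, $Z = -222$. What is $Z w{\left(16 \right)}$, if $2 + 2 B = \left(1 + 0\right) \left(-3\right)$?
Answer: $6327$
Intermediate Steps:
$h{\left(W \right)} = W^{2} + 3 W$ ($h{\left(W \right)} = -2 + \left(\left(W^{2} + 3 W\right) + 2\right) = -2 + \left(2 + W^{2} + 3 W\right) = W^{2} + 3 W$)
$R = -16$ ($R = \left(-2\right) 8 = -16$)
$B = - \frac{5}{2}$ ($B = -1 + \frac{\left(1 + 0\right) \left(-3\right)}{2} = -1 + \frac{1 \left(-3\right)}{2} = -1 + \frac{1}{2} \left(-3\right) = -1 - \frac{3}{2} = - \frac{5}{2} \approx -2.5$)
$w{\left(P \right)} = - \frac{57}{2}$ ($w{\left(P \right)} = \left(1 \left(3 + 1\right) - \frac{5}{2}\right) \left(-3 - 16\right) = \left(1 \cdot 4 - \frac{5}{2}\right) \left(-19\right) = \left(4 - \frac{5}{2}\right) \left(-19\right) = \frac{3}{2} \left(-19\right) = - \frac{57}{2}$)
$Z w{\left(16 \right)} = \left(-222\right) \left(- \frac{57}{2}\right) = 6327$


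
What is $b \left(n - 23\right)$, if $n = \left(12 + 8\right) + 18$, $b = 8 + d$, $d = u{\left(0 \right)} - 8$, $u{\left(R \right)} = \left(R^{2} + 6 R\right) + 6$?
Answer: $90$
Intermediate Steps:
$u{\left(R \right)} = 6 + R^{2} + 6 R$
$d = -2$ ($d = \left(6 + 0^{2} + 6 \cdot 0\right) - 8 = \left(6 + 0 + 0\right) - 8 = 6 - 8 = -2$)
$b = 6$ ($b = 8 - 2 = 6$)
$n = 38$ ($n = 20 + 18 = 38$)
$b \left(n - 23\right) = 6 \left(38 - 23\right) = 6 \cdot 15 = 90$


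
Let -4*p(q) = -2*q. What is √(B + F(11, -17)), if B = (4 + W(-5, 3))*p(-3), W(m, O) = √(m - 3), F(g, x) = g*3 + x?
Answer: √(10 - 3*I*√2) ≈ 3.2298 - 0.6568*I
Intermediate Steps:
p(q) = q/2 (p(q) = -(-1)*q/2 = q/2)
F(g, x) = x + 3*g (F(g, x) = 3*g + x = x + 3*g)
W(m, O) = √(-3 + m)
B = -6 - 3*I*√2 (B = (4 + √(-3 - 5))*((½)*(-3)) = (4 + √(-8))*(-3/2) = (4 + 2*I*√2)*(-3/2) = -6 - 3*I*√2 ≈ -6.0 - 4.2426*I)
√(B + F(11, -17)) = √((-6 - 3*I*√2) + (-17 + 3*11)) = √((-6 - 3*I*√2) + (-17 + 33)) = √((-6 - 3*I*√2) + 16) = √(10 - 3*I*√2)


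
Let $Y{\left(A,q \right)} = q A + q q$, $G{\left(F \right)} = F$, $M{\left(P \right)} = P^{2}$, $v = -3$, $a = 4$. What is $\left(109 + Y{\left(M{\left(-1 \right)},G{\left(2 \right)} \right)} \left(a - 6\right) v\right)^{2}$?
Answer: $21025$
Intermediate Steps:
$Y{\left(A,q \right)} = q^{2} + A q$ ($Y{\left(A,q \right)} = A q + q^{2} = q^{2} + A q$)
$\left(109 + Y{\left(M{\left(-1 \right)},G{\left(2 \right)} \right)} \left(a - 6\right) v\right)^{2} = \left(109 + 2 \left(\left(-1\right)^{2} + 2\right) \left(4 - 6\right) \left(-3\right)\right)^{2} = \left(109 + 2 \left(1 + 2\right) \left(4 - 6\right) \left(-3\right)\right)^{2} = \left(109 + 2 \cdot 3 \left(-2\right) \left(-3\right)\right)^{2} = \left(109 + 6 \left(-2\right) \left(-3\right)\right)^{2} = \left(109 - -36\right)^{2} = \left(109 + 36\right)^{2} = 145^{2} = 21025$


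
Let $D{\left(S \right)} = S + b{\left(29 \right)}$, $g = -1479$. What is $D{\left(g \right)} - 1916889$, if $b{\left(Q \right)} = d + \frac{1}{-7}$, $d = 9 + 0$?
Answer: $- \frac{13428514}{7} \approx -1.9184 \cdot 10^{6}$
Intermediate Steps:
$d = 9$
$b{\left(Q \right)} = \frac{62}{7}$ ($b{\left(Q \right)} = 9 + \frac{1}{-7} = 9 - \frac{1}{7} = \frac{62}{7}$)
$D{\left(S \right)} = \frac{62}{7} + S$ ($D{\left(S \right)} = S + \frac{62}{7} = \frac{62}{7} + S$)
$D{\left(g \right)} - 1916889 = \left(\frac{62}{7} - 1479\right) - 1916889 = - \frac{10291}{7} - 1916889 = - \frac{13428514}{7}$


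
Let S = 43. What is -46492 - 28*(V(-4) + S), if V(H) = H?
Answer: -47584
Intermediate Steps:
-46492 - 28*(V(-4) + S) = -46492 - 28*(-4 + 43) = -46492 - 28*39 = -46492 - 1092 = -47584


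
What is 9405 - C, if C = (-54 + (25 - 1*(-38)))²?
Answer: 9324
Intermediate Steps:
C = 81 (C = (-54 + (25 + 38))² = (-54 + 63)² = 9² = 81)
9405 - C = 9405 - 1*81 = 9405 - 81 = 9324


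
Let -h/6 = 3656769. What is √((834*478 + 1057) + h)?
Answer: I*√21540905 ≈ 4641.2*I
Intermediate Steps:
h = -21940614 (h = -6*3656769 = -21940614)
√((834*478 + 1057) + h) = √((834*478 + 1057) - 21940614) = √((398652 + 1057) - 21940614) = √(399709 - 21940614) = √(-21540905) = I*√21540905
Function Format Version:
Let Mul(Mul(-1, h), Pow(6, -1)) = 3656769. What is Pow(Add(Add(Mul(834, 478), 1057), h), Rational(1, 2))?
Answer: Mul(I, Pow(21540905, Rational(1, 2))) ≈ Mul(4641.2, I)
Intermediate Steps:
h = -21940614 (h = Mul(-6, 3656769) = -21940614)
Pow(Add(Add(Mul(834, 478), 1057), h), Rational(1, 2)) = Pow(Add(Add(Mul(834, 478), 1057), -21940614), Rational(1, 2)) = Pow(Add(Add(398652, 1057), -21940614), Rational(1, 2)) = Pow(Add(399709, -21940614), Rational(1, 2)) = Pow(-21540905, Rational(1, 2)) = Mul(I, Pow(21540905, Rational(1, 2)))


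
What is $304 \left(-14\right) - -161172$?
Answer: $156916$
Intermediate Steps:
$304 \left(-14\right) - -161172 = -4256 + 161172 = 156916$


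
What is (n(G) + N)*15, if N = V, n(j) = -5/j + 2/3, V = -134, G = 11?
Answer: -22075/11 ≈ -2006.8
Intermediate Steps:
n(j) = 2/3 - 5/j (n(j) = -5/j + 2*(1/3) = -5/j + 2/3 = 2/3 - 5/j)
N = -134
(n(G) + N)*15 = ((2/3 - 5/11) - 134)*15 = (7/33 - 134)*15 = -4415/33*15 = -22075/11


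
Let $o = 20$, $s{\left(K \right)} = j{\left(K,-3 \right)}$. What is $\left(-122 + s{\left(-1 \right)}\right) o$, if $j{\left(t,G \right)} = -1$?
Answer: $-2460$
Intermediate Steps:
$s{\left(K \right)} = -1$
$\left(-122 + s{\left(-1 \right)}\right) o = \left(-122 - 1\right) 20 = \left(-123\right) 20 = -2460$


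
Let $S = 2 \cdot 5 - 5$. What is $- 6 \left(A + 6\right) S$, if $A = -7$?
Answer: $30$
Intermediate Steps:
$S = 5$ ($S = 10 - 5 = 5$)
$- 6 \left(A + 6\right) S = - 6 \left(-7 + 6\right) 5 = \left(-6\right) \left(-1\right) 5 = 6 \cdot 5 = 30$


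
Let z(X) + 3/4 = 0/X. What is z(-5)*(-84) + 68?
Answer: 131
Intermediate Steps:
z(X) = -¾ (z(X) = -¾ + 0/X = -¾ + 0 = -¾)
z(-5)*(-84) + 68 = -¾*(-84) + 68 = 63 + 68 = 131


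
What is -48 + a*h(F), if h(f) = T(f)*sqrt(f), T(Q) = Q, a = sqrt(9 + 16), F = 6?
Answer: -48 + 30*sqrt(6) ≈ 25.485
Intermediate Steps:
a = 5 (a = sqrt(25) = 5)
h(f) = f**(3/2) (h(f) = f*sqrt(f) = f**(3/2))
-48 + a*h(F) = -48 + 5*6**(3/2) = -48 + 5*(6*sqrt(6)) = -48 + 30*sqrt(6)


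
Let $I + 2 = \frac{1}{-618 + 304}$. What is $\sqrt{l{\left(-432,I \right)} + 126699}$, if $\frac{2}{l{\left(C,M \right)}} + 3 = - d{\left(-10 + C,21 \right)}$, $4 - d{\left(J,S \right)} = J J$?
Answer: $\frac{\sqrt{4835385924821565}}{195357} \approx 355.95$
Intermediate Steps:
$d{\left(J,S \right)} = 4 - J^{2}$ ($d{\left(J,S \right)} = 4 - J J = 4 - J^{2}$)
$I = - \frac{629}{314}$ ($I = -2 + \frac{1}{-618 + 304} = -2 + \frac{1}{-314} = -2 - \frac{1}{314} = - \frac{629}{314} \approx -2.0032$)
$l{\left(C,M \right)} = \frac{2}{-7 + \left(-10 + C\right)^{2}}$ ($l{\left(C,M \right)} = \frac{2}{-3 - \left(4 - \left(-10 + C\right)^{2}\right)} = \frac{2}{-3 + \left(-4 + \left(-10 + C\right)^{2}\right)} = \frac{2}{-7 + \left(-10 + C\right)^{2}}$)
$\sqrt{l{\left(-432,I \right)} + 126699} = \sqrt{\frac{2}{-7 + \left(-10 - 432\right)^{2}} + 126699} = \sqrt{\frac{2}{-7 + \left(-442\right)^{2}} + 126699} = \sqrt{\frac{2}{-7 + 195364} + 126699} = \sqrt{\frac{2}{195357} + 126699} = \sqrt{\frac{24751536545}{195357}} = \frac{\sqrt{4835385924821565}}{195357}$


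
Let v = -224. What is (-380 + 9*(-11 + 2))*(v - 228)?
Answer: 208372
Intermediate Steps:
(-380 + 9*(-11 + 2))*(v - 228) = (-380 + 9*(-11 + 2))*(-224 - 228) = (-380 + 9*(-9))*(-452) = (-380 - 81)*(-452) = -461*(-452) = 208372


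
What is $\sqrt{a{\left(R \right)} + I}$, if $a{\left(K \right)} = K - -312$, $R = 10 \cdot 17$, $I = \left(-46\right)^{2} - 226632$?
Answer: $i \sqrt{224034} \approx 473.32 i$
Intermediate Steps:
$I = -224516$ ($I = 2116 - 226632 = -224516$)
$R = 170$
$a{\left(K \right)} = 312 + K$ ($a{\left(K \right)} = K + 312 = 312 + K$)
$\sqrt{a{\left(R \right)} + I} = \sqrt{\left(312 + 170\right) - 224516} = \sqrt{482 - 224516} = \sqrt{-224034} = i \sqrt{224034}$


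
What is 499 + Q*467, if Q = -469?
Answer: -218524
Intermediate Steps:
499 + Q*467 = 499 - 469*467 = 499 - 219023 = -218524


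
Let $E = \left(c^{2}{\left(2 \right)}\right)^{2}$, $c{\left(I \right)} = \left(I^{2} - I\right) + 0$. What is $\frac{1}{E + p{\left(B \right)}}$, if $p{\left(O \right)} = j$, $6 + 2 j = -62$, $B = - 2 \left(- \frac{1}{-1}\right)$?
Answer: $- \frac{1}{18} \approx -0.055556$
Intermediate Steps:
$c{\left(I \right)} = I^{2} - I$
$B = -2$ ($B = - 2 \left(\left(-1\right) \left(-1\right)\right) = \left(-2\right) 1 = -2$)
$j = -34$ ($j = -3 + \frac{1}{2} \left(-62\right) = -3 - 31 = -34$)
$E = 16$ ($E = \left(\left(2 \left(-1 + 2\right)\right)^{2}\right)^{2} = \left(\left(2 \cdot 1\right)^{2}\right)^{2} = \left(2^{2}\right)^{2} = 4^{2} = 16$)
$p{\left(O \right)} = -34$
$\frac{1}{E + p{\left(B \right)}} = \frac{1}{16 - 34} = \frac{1}{-18} = - \frac{1}{18}$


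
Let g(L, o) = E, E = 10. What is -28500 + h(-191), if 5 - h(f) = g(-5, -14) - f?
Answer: -28696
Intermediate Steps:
g(L, o) = 10
h(f) = -5 + f (h(f) = 5 - (10 - f) = 5 + (-10 + f) = -5 + f)
-28500 + h(-191) = -28500 + (-5 - 191) = -28500 - 196 = -28696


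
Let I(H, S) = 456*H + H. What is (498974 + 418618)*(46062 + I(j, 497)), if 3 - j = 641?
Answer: -225272506368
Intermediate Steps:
j = -638 (j = 3 - 1*641 = 3 - 641 = -638)
I(H, S) = 457*H
(498974 + 418618)*(46062 + I(j, 497)) = (498974 + 418618)*(46062 + 457*(-638)) = 917592*(46062 - 291566) = 917592*(-245504) = -225272506368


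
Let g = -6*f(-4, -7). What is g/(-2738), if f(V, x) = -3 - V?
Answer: 3/1369 ≈ 0.0021914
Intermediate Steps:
g = -6 (g = -6*(-3 - 1*(-4)) = -6*(-3 + 4) = -6*1 = -6)
g/(-2738) = -6/(-2738) = -6*(-1/2738) = 3/1369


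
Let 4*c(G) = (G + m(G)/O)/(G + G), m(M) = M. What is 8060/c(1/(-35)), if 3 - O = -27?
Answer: 62400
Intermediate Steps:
O = 30 (O = 3 - 1*(-27) = 3 + 27 = 30)
c(G) = 31/240 (c(G) = ((G + G/30)/(G + G))/4 = ((G + G*(1/30))/((2*G)))/4 = ((G + G/30)*(1/(2*G)))/4 = ((31*G/30)*(1/(2*G)))/4 = (¼)*(31/60) = 31/240)
8060/c(1/(-35)) = 8060/(31/240) = 8060*(240/31) = 62400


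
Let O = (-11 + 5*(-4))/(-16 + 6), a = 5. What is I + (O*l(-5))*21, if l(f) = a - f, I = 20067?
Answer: 20718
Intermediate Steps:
l(f) = 5 - f
O = 31/10 (O = (-11 - 20)/(-10) = -31*(-⅒) = 31/10 ≈ 3.1000)
I + (O*l(-5))*21 = 20067 + (31*(5 - 1*(-5))/10)*21 = 20067 + (31*(5 + 5)/10)*21 = 20067 + ((31/10)*10)*21 = 20067 + 31*21 = 20067 + 651 = 20718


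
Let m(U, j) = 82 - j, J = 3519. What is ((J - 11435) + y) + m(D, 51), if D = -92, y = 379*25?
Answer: 1590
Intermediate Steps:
y = 9475
((J - 11435) + y) + m(D, 51) = ((3519 - 11435) + 9475) + (82 - 1*51) = (-7916 + 9475) + (82 - 51) = 1559 + 31 = 1590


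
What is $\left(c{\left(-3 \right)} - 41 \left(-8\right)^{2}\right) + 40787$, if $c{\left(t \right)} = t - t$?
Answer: $38163$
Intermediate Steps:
$c{\left(t \right)} = 0$
$\left(c{\left(-3 \right)} - 41 \left(-8\right)^{2}\right) + 40787 = \left(0 - 41 \left(-8\right)^{2}\right) + 40787 = \left(0 - 2624\right) + 40787 = -2624 + 40787 = 38163$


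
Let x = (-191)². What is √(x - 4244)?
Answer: √32237 ≈ 179.55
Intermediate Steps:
x = 36481
√(x - 4244) = √(36481 - 4244) = √32237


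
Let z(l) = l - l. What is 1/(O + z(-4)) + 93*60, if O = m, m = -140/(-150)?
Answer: 78135/14 ≈ 5581.1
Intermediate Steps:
z(l) = 0
m = 14/15 (m = -140*(-1/150) = 14/15 ≈ 0.93333)
O = 14/15 ≈ 0.93333
1/(O + z(-4)) + 93*60 = 1/(14/15 + 0) + 93*60 = 1/(14/15) + 5580 = 15/14 + 5580 = 78135/14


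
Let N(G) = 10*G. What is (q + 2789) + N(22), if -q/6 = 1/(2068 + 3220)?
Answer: 7955793/2644 ≈ 3009.0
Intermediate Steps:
q = -3/2644 (q = -6/(2068 + 3220) = -6/5288 = -6*1/5288 = -3/2644 ≈ -0.0011346)
(q + 2789) + N(22) = (-3/2644 + 2789) + 10*22 = 7374113/2644 + 220 = 7955793/2644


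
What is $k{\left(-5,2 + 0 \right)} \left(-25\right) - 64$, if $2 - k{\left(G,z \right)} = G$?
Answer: $-239$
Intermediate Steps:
$k{\left(G,z \right)} = 2 - G$
$k{\left(-5,2 + 0 \right)} \left(-25\right) - 64 = \left(2 - -5\right) \left(-25\right) - 64 = \left(2 + 5\right) \left(-25\right) - 64 = 7 \left(-25\right) - 64 = -175 - 64 = -239$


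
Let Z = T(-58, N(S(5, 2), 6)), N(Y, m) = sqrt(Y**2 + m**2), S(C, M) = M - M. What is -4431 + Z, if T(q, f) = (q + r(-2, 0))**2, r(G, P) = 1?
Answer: -1182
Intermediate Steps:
S(C, M) = 0
T(q, f) = (1 + q)**2 (T(q, f) = (q + 1)**2 = (1 + q)**2)
Z = 3249 (Z = (1 - 58)**2 = (-57)**2 = 3249)
-4431 + Z = -4431 + 3249 = -1182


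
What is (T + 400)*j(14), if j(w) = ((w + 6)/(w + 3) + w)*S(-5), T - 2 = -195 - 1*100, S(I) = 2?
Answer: 55212/17 ≈ 3247.8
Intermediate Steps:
T = -293 (T = 2 + (-195 - 1*100) = 2 + (-195 - 100) = 2 - 295 = -293)
j(w) = 2*w + 2*(6 + w)/(3 + w) (j(w) = ((w + 6)/(w + 3) + w)*2 = ((6 + w)/(3 + w) + w)*2 = (w + (6 + w)/(3 + w))*2 = 2*w + 2*(6 + w)/(3 + w))
(T + 400)*j(14) = (-293 + 400)*(2*(6 + 14² + 4*14)/(3 + 14)) = 107*(2*(6 + 196 + 56)/17) = 107*(2*(1/17)*258) = 107*(516/17) = 55212/17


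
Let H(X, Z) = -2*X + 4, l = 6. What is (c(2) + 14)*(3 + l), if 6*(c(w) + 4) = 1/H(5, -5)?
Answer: 359/4 ≈ 89.750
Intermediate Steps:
H(X, Z) = 4 - 2*X
c(w) = -145/36 (c(w) = -4 + 1/(6*(4 - 2*5)) = -4 + 1/(6*(4 - 10)) = -4 + (⅙)/(-6) = -4 + (⅙)*(-⅙) = -4 - 1/36 = -145/36)
(c(2) + 14)*(3 + l) = (-145/36 + 14)*(3 + 6) = (359/36)*9 = 359/4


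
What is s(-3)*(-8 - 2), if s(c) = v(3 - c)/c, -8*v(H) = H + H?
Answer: -5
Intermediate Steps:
v(H) = -H/4 (v(H) = -(H + H)/8 = -H/4)
s(c) = (-3/4 + c/4)/c (s(c) = (-(3 - c)/4)/c = (-3/4 + c/4)/c)
s(-3)*(-8 - 2) = ((1/4)*(-3 - 3)/(-3))*(-8 - 2) = ((1/4)*(-1/3)*(-6))*(-10) = (1/2)*(-10) = -5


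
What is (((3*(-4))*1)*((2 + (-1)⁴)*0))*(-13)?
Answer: 0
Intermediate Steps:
(((3*(-4))*1)*((2 + (-1)⁴)*0))*(-13) = ((-12*1)*((2 + 1)*0))*(-13) = -36*0*(-13) = -12*0*(-13) = 0*(-13) = 0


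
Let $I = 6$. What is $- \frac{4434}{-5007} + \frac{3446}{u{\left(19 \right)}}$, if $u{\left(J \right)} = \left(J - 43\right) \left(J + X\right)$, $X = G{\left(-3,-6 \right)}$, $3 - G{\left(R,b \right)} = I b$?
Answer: $- \frac{1846999}{1161624} \approx -1.59$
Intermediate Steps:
$G{\left(R,b \right)} = 3 - 6 b$
$X = 39$ ($X = 3 - -36 = 3 + 36 = 39$)
$u{\left(J \right)} = \left(-43 + J\right) \left(39 + J\right)$ ($u{\left(J \right)} = \left(J - 43\right) \left(J + 39\right) = \left(-43 + J\right) \left(39 + J\right)$)
$- \frac{4434}{-5007} + \frac{3446}{u{\left(19 \right)}} = - \frac{4434}{-5007} + \frac{3446}{-1677 + 19^{2} - 76} = \left(-4434\right) \left(- \frac{1}{5007}\right) + \frac{3446}{-1677 + 361 - 76} = \frac{1478}{1669} + \frac{3446}{-1392} = \frac{1478}{1669} + 3446 \left(- \frac{1}{1392}\right) = \frac{1478}{1669} - \frac{1723}{696} = - \frac{1846999}{1161624}$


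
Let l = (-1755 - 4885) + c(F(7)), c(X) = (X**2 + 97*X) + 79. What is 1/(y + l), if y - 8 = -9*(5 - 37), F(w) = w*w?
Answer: 1/889 ≈ 0.0011249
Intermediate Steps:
F(w) = w**2
c(X) = 79 + X**2 + 97*X
y = 296 (y = 8 - 9*(5 - 37) = 8 - 9*(-32) = 8 + 288 = 296)
l = 593 (l = (-1755 - 4885) + (79 + (7**2)**2 + 97*7**2) = -6640 + (79 + 49**2 + 97*49) = -6640 + (79 + 2401 + 4753) = -6640 + 7233 = 593)
1/(y + l) = 1/(296 + 593) = 1/889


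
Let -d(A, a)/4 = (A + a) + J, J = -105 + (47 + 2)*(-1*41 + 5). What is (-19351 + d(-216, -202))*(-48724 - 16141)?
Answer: 661817595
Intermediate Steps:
J = -1869 (J = -105 + 49*(-41 + 5) = -105 + 49*(-36) = -105 - 1764 = -1869)
d(A, a) = 7476 - 4*A - 4*a (d(A, a) = -4*((A + a) - 1869) = -4*(-1869 + A + a) = 7476 - 4*A - 4*a)
(-19351 + d(-216, -202))*(-48724 - 16141) = (-19351 + (7476 - 4*(-216) - 4*(-202)))*(-48724 - 16141) = (-19351 + (7476 + 864 + 808))*(-64865) = (-19351 + 9148)*(-64865) = -10203*(-64865) = 661817595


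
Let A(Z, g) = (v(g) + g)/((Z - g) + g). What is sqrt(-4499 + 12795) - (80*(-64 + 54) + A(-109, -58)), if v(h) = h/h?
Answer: 87143/109 + 2*sqrt(2074) ≈ 890.56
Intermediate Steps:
v(h) = 1
A(Z, g) = (1 + g)/Z (A(Z, g) = (1 + g)/((Z - g) + g) = (1 + g)/Z)
sqrt(-4499 + 12795) - (80*(-64 + 54) + A(-109, -58)) = sqrt(-4499 + 12795) - (80*(-64 + 54) + (1 - 58)/(-109)) = sqrt(8296) - (80*(-10) - 1/109*(-57)) = 2*sqrt(2074) - (-800 + 57/109) = 2*sqrt(2074) - 1*(-87143/109) = 2*sqrt(2074) + 87143/109 = 87143/109 + 2*sqrt(2074)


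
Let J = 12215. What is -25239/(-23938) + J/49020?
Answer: 152961845/117344076 ≈ 1.3035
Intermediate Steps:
-25239/(-23938) + J/49020 = -25239/(-23938) + 12215/49020 = -25239*(-1/23938) + 12215*(1/49020) = 25239/23938 + 2443/9804 = 152961845/117344076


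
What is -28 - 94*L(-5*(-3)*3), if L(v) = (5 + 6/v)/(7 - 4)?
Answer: -8498/45 ≈ -188.84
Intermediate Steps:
L(v) = 5/3 + 2/v (L(v) = (5 + 6/v)/3 = (5 + 6/v)*(⅓) = 5/3 + 2/v)
-28 - 94*L(-5*(-3)*3) = -28 - 94*(5/3 + 2/((-5*(-3)*3))) = -28 - 94*(5/3 + 2/((15*3))) = -28 - 94*(5/3 + 2/45) = -28 - 94*77/45 = -28 - 7238/45 = -8498/45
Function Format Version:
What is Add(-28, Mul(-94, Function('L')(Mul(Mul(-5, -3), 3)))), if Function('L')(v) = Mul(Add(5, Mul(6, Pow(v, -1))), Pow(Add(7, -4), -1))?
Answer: Rational(-8498, 45) ≈ -188.84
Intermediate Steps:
Function('L')(v) = Add(Rational(5, 3), Mul(2, Pow(v, -1))) (Function('L')(v) = Mul(Add(5, Mul(6, Pow(v, -1))), Pow(3, -1)) = Mul(Add(5, Mul(6, Pow(v, -1))), Rational(1, 3)) = Add(Rational(5, 3), Mul(2, Pow(v, -1))))
Add(-28, Mul(-94, Function('L')(Mul(Mul(-5, -3), 3)))) = Add(-28, Mul(-94, Add(Rational(5, 3), Mul(2, Pow(Mul(Mul(-5, -3), 3), -1))))) = Add(-28, Mul(-94, Add(Rational(5, 3), Mul(2, Pow(Mul(15, 3), -1))))) = Add(-28, Mul(-94, Add(Rational(5, 3), Mul(2, Pow(45, -1))))) = Add(-28, Mul(-94, Add(Rational(5, 3), Mul(2, Rational(1, 45))))) = Add(-28, Mul(-94, Add(Rational(5, 3), Rational(2, 45)))) = Add(-28, Mul(-94, Rational(77, 45))) = Add(-28, Rational(-7238, 45)) = Rational(-8498, 45)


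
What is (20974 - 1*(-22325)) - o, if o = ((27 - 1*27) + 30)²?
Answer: 42399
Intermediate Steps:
o = 900 (o = ((27 - 27) + 30)² = (0 + 30)² = 30² = 900)
(20974 - 1*(-22325)) - o = (20974 - 1*(-22325)) - 1*900 = (20974 + 22325) - 900 = 43299 - 900 = 42399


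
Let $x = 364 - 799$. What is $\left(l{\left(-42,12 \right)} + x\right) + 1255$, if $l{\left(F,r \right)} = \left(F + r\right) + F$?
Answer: $748$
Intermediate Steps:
$x = -435$ ($x = 364 - 799 = -435$)
$l{\left(F,r \right)} = r + 2 F$
$\left(l{\left(-42,12 \right)} + x\right) + 1255 = \left(\left(12 + 2 \left(-42\right)\right) - 435\right) + 1255 = \left(\left(12 - 84\right) - 435\right) + 1255 = \left(-72 - 435\right) + 1255 = -507 + 1255 = 748$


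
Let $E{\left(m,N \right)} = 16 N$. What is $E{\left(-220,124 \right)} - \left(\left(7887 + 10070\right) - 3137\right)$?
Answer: $-12836$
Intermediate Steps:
$E{\left(-220,124 \right)} - \left(\left(7887 + 10070\right) - 3137\right) = 16 \cdot 124 - \left(\left(7887 + 10070\right) - 3137\right) = 1984 - \left(17957 - 3137\right) = 1984 - 14820 = -12836$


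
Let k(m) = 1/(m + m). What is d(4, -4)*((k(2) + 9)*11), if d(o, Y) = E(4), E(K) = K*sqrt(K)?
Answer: 814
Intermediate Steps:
E(K) = K**(3/2)
d(o, Y) = 8 (d(o, Y) = 4**(3/2) = 8)
k(m) = 1/(2*m)
d(4, -4)*((k(2) + 9)*11) = 8*(((1/2)/2 + 9)*11) = 8*(((1/2)*(1/2) + 9)*11) = 8*((1/4 + 9)*11) = 8*((37/4)*11) = 8*(407/4) = 814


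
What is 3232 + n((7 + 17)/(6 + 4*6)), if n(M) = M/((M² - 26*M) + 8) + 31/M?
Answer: 62143/19 ≈ 3270.7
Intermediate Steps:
n(M) = 31/M + M/(8 + M² - 26*M) (n(M) = M/(8 + M² - 26*M) + 31/M = 31/M + M/(8 + M² - 26*M))
3232 + n((7 + 17)/(6 + 4*6)) = 3232 + 2*(124 - 403*(7 + 17)/(6 + 4*6) + 16*((7 + 17)/(6 + 4*6))²)/((((7 + 17)/(6 + 4*6)))*(8 + ((7 + 17)/(6 + 4*6))² - 26*(7 + 17)/(6 + 4*6))) = 3232 + 2*(124 - 9672/(6 + 24) + 16*(24/(6 + 24))²)/(((24/(6 + 24)))*(8 + (24/(6 + 24))² - 624/(6 + 24))) = 3232 + 2*(124 - 9672/30 + 16*(24/30)²)/(((24/30))*(8 + (24/30)² - 624/30)) = 3232 + 2*(124 - 9672/30 + 16*(24*(1/30))²)/(((24*(1/30)))*(8 + (24*(1/30))² - 624/30)) = 3232 + 2*(124 - 403*⅘ + 16*(⅘)²)/((⅘)*(8 + (⅘)² - 26*⅘)) = 3232 + 2*(5/4)*(124 - 1612/5 + 16*(16/25))/(8 + 16/25 - 104/5) = 3232 + 2*(5/4)*(124 - 1612/5 + 256/25)/(-304/25) = 3232 + 2*(5/4)*(-25/304)*(-4704/25) = 3232 + 735/19 = 62143/19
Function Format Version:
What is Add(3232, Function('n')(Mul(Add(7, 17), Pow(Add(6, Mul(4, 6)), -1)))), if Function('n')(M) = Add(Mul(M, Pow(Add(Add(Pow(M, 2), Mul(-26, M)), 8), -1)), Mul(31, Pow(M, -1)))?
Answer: Rational(62143, 19) ≈ 3270.7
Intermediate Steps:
Function('n')(M) = Add(Mul(31, Pow(M, -1)), Mul(M, Pow(Add(8, Pow(M, 2), Mul(-26, M)), -1))) (Function('n')(M) = Add(Mul(M, Pow(Add(8, Pow(M, 2), Mul(-26, M)), -1)), Mul(31, Pow(M, -1))) = Add(Mul(31, Pow(M, -1)), Mul(M, Pow(Add(8, Pow(M, 2), Mul(-26, M)), -1))))
Add(3232, Function('n')(Mul(Add(7, 17), Pow(Add(6, Mul(4, 6)), -1)))) = Add(3232, Mul(2, Pow(Mul(Add(7, 17), Pow(Add(6, Mul(4, 6)), -1)), -1), Pow(Add(8, Pow(Mul(Add(7, 17), Pow(Add(6, Mul(4, 6)), -1)), 2), Mul(-26, Mul(Add(7, 17), Pow(Add(6, Mul(4, 6)), -1)))), -1), Add(124, Mul(-403, Mul(Add(7, 17), Pow(Add(6, Mul(4, 6)), -1))), Mul(16, Pow(Mul(Add(7, 17), Pow(Add(6, Mul(4, 6)), -1)), 2))))) = Add(3232, Mul(2, Pow(Mul(24, Pow(Add(6, 24), -1)), -1), Pow(Add(8, Pow(Mul(24, Pow(Add(6, 24), -1)), 2), Mul(-26, Mul(24, Pow(Add(6, 24), -1)))), -1), Add(124, Mul(-403, Mul(24, Pow(Add(6, 24), -1))), Mul(16, Pow(Mul(24, Pow(Add(6, 24), -1)), 2))))) = Add(3232, Mul(2, Pow(Mul(24, Pow(30, -1)), -1), Pow(Add(8, Pow(Mul(24, Pow(30, -1)), 2), Mul(-26, Mul(24, Pow(30, -1)))), -1), Add(124, Mul(-403, Mul(24, Pow(30, -1))), Mul(16, Pow(Mul(24, Pow(30, -1)), 2))))) = Add(3232, Mul(2, Pow(Mul(24, Rational(1, 30)), -1), Pow(Add(8, Pow(Mul(24, Rational(1, 30)), 2), Mul(-26, Mul(24, Rational(1, 30)))), -1), Add(124, Mul(-403, Mul(24, Rational(1, 30))), Mul(16, Pow(Mul(24, Rational(1, 30)), 2))))) = Add(3232, Mul(2, Pow(Rational(4, 5), -1), Pow(Add(8, Pow(Rational(4, 5), 2), Mul(-26, Rational(4, 5))), -1), Add(124, Mul(-403, Rational(4, 5)), Mul(16, Pow(Rational(4, 5), 2))))) = Add(3232, Mul(2, Rational(5, 4), Pow(Add(8, Rational(16, 25), Rational(-104, 5)), -1), Add(124, Rational(-1612, 5), Mul(16, Rational(16, 25))))) = Add(3232, Mul(2, Rational(5, 4), Pow(Rational(-304, 25), -1), Add(124, Rational(-1612, 5), Rational(256, 25)))) = Add(3232, Mul(2, Rational(5, 4), Rational(-25, 304), Rational(-4704, 25))) = Add(3232, Rational(735, 19)) = Rational(62143, 19)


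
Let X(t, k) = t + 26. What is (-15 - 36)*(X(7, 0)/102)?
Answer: -33/2 ≈ -16.500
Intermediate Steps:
X(t, k) = 26 + t
(-15 - 36)*(X(7, 0)/102) = (-15 - 36)*((26 + 7)/102) = -1683/102 = -51*11/34 = -33/2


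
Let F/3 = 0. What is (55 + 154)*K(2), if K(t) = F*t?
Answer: 0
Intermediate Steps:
F = 0 (F = 3*0 = 0)
K(t) = 0 (K(t) = 0*t = 0)
(55 + 154)*K(2) = (55 + 154)*0 = 209*0 = 0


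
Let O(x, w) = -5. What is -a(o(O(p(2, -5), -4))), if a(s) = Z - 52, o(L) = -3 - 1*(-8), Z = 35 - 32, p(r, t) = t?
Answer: 49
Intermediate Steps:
Z = 3
o(L) = 5 (o(L) = -3 + 8 = 5)
a(s) = -49 (a(s) = 3 - 52 = -49)
-a(o(O(p(2, -5), -4))) = -1*(-49) = 49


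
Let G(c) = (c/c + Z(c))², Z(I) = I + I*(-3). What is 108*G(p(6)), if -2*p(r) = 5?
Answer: 3888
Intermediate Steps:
p(r) = -5/2 (p(r) = -½*5 = -5/2)
Z(I) = -2*I (Z(I) = I - 3*I = -2*I)
G(c) = (1 - 2*c)² (G(c) = (c/c - 2*c)² = (1 - 2*c)²)
108*G(p(6)) = 108*(-1 + 2*(-5/2))² = 108*(-1 - 5)² = 108*(-6)² = 108*36 = 3888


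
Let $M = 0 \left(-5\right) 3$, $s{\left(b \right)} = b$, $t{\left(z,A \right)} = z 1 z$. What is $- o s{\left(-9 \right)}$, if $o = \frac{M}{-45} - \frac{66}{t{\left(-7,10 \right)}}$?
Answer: $- \frac{594}{49} \approx -12.122$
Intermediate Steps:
$t{\left(z,A \right)} = z^{2}$ ($t{\left(z,A \right)} = z z = z^{2}$)
$M = 0$ ($M = 0 \cdot 3 = 0$)
$o = - \frac{66}{49}$ ($o = \frac{0}{-45} - \frac{66}{\left(-7\right)^{2}} = 0 \left(- \frac{1}{45}\right) - \frac{66}{49} = 0 - \frac{66}{49} = - \frac{66}{49} \approx -1.3469$)
$- o s{\left(-9 \right)} = \left(-1\right) \left(- \frac{66}{49}\right) \left(-9\right) = \frac{66}{49} \left(-9\right) = - \frac{594}{49}$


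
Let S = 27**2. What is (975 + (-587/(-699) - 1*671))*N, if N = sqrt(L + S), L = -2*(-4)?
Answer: 213083*sqrt(737)/699 ≈ 8275.7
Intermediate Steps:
S = 729
L = 8
N = sqrt(737) (N = sqrt(8 + 729) = sqrt(737) ≈ 27.148)
(975 + (-587/(-699) - 1*671))*N = (975 + (-587/(-699) - 1*671))*sqrt(737) = (975 + (-587*(-1/699) - 671))*sqrt(737) = (975 + (587/699 - 671))*sqrt(737) = (975 - 468442/699)*sqrt(737) = 213083*sqrt(737)/699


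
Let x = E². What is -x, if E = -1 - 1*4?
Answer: -25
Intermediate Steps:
E = -5 (E = -1 - 4 = -5)
x = 25 (x = (-5)² = 25)
-x = -1*25 = -25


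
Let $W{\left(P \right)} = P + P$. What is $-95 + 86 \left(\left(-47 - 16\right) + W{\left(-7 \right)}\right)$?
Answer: $-6717$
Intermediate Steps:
$W{\left(P \right)} = 2 P$
$-95 + 86 \left(\left(-47 - 16\right) + W{\left(-7 \right)}\right) = -95 + 86 \left(\left(-47 - 16\right) + 2 \left(-7\right)\right) = -95 + 86 \left(-63 - 14\right) = -95 + 86 \left(-77\right) = -95 - 6622 = -6717$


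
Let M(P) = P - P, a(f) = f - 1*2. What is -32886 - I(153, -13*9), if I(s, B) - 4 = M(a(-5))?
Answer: -32890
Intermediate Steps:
a(f) = -2 + f (a(f) = f - 2 = -2 + f)
M(P) = 0
I(s, B) = 4 (I(s, B) = 4 + 0 = 4)
-32886 - I(153, -13*9) = -32886 - 1*4 = -32886 - 4 = -32890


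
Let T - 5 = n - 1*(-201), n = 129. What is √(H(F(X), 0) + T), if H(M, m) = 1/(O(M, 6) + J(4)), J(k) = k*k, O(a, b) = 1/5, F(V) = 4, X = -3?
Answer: 2*√6785/9 ≈ 18.305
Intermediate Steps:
T = 335 (T = 5 + (129 - 1*(-201)) = 5 + (129 + 201) = 5 + 330 = 335)
O(a, b) = ⅕
J(k) = k²
H(M, m) = 5/81 (H(M, m) = 1/(⅕ + 4²) = 1/(⅕ + 16) = 1/(81/5) = 5/81)
√(H(F(X), 0) + T) = √(5/81 + 335) = √(27140/81) = 2*√6785/9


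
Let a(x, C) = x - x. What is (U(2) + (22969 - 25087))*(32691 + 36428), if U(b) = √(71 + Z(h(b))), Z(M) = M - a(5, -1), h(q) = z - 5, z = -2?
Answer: -145841090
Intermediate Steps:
h(q) = -7 (h(q) = -2 - 5 = -7)
a(x, C) = 0
Z(M) = M (Z(M) = M - 1*0 = M + 0 = M)
U(b) = 8 (U(b) = √(71 - 7) = √64 = 8)
(U(2) + (22969 - 25087))*(32691 + 36428) = (8 + (22969 - 25087))*(32691 + 36428) = (8 - 2118)*69119 = -2110*69119 = -145841090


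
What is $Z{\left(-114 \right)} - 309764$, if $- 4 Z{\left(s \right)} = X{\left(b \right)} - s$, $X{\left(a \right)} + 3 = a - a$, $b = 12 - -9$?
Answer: $- \frac{1239167}{4} \approx -3.0979 \cdot 10^{5}$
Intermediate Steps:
$b = 21$ ($b = 12 + 9 = 21$)
$X{\left(a \right)} = -3$ ($X{\left(a \right)} = -3 + \left(a - a\right) = -3 + 0 = -3$)
$Z{\left(s \right)} = \frac{3}{4} + \frac{s}{4}$ ($Z{\left(s \right)} = - \frac{-3 - s}{4} = \frac{3}{4} + \frac{s}{4}$)
$Z{\left(-114 \right)} - 309764 = \left(\frac{3}{4} + \frac{1}{4} \left(-114\right)\right) - 309764 = \left(\frac{3}{4} - \frac{57}{2}\right) - 309764 = - \frac{111}{4} - 309764 = - \frac{1239167}{4}$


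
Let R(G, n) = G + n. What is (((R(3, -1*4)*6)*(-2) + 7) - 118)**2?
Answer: 9801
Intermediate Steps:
(((R(3, -1*4)*6)*(-2) + 7) - 118)**2 = ((((3 - 1*4)*6)*(-2) + 7) - 118)**2 = ((((3 - 4)*6)*(-2) + 7) - 118)**2 = ((-1*6*(-2) + 7) - 118)**2 = ((-6*(-2) + 7) - 118)**2 = ((12 + 7) - 118)**2 = (19 - 118)**2 = (-99)**2 = 9801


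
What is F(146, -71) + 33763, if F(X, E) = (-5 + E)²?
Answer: 39539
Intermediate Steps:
F(146, -71) + 33763 = (-5 - 71)² + 33763 = (-76)² + 33763 = 5776 + 33763 = 39539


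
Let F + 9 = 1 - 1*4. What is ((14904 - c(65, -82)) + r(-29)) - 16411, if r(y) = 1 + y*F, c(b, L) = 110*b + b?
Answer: -8373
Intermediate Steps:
c(b, L) = 111*b
F = -12 (F = -9 + (1 - 1*4) = -9 + (1 - 4) = -9 - 3 = -12)
r(y) = 1 - 12*y (r(y) = 1 + y*(-12) = 1 - 12*y)
((14904 - c(65, -82)) + r(-29)) - 16411 = ((14904 - 111*65) + (1 - 12*(-29))) - 16411 = ((14904 - 1*7215) + (1 + 348)) - 16411 = ((14904 - 7215) + 349) - 16411 = (7689 + 349) - 16411 = 8038 - 16411 = -8373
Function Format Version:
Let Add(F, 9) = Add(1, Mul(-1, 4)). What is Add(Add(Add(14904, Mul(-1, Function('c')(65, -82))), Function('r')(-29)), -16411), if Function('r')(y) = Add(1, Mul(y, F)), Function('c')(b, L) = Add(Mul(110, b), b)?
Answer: -8373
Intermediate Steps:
Function('c')(b, L) = Mul(111, b)
F = -12 (F = Add(-9, Add(1, Mul(-1, 4))) = Add(-9, Add(1, -4)) = Add(-9, -3) = -12)
Function('r')(y) = Add(1, Mul(-12, y)) (Function('r')(y) = Add(1, Mul(y, -12)) = Add(1, Mul(-12, y)))
Add(Add(Add(14904, Mul(-1, Function('c')(65, -82))), Function('r')(-29)), -16411) = Add(Add(Add(14904, Mul(-1, Mul(111, 65))), Add(1, Mul(-12, -29))), -16411) = Add(Add(Add(14904, Mul(-1, 7215)), Add(1, 348)), -16411) = Add(Add(Add(14904, -7215), 349), -16411) = Add(Add(7689, 349), -16411) = Add(8038, -16411) = -8373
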